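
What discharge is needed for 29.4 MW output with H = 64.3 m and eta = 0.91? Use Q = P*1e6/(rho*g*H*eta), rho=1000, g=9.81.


Q = 29.4 * 1e6 / (1000 * 9.81 * 64.3 * 0.91) = 51.2184 m^3/s


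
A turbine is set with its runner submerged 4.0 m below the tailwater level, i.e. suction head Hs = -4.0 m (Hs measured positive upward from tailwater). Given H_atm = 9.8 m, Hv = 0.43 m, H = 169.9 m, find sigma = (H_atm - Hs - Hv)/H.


sigma = (9.8 - (-4.0) - 0.43) / 169.9 = 0.0787


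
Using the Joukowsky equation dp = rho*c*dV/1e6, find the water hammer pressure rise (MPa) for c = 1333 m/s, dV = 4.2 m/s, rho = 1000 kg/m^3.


dp = 1000 * 1333 * 4.2 / 1e6 = 5.5986 MPa


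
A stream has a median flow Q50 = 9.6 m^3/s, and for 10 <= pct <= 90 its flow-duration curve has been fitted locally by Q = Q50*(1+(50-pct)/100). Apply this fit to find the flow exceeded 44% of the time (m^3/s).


Q = 9.6 * (1 + (50 - 44)/100) = 10.1760 m^3/s


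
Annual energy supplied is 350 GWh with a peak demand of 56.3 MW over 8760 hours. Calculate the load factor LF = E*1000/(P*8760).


LF = 350 * 1000 / (56.3 * 8760) = 0.7097


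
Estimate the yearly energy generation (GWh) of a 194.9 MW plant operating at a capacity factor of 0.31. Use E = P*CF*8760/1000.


E = 194.9 * 0.31 * 8760 / 1000 = 529.2704 GWh


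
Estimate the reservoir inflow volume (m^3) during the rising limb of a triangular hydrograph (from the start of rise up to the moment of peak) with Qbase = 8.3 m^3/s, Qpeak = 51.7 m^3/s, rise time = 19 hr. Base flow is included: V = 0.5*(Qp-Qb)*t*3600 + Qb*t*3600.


V = 0.5*(51.7 - 8.3)*19*3600 + 8.3*19*3600 = 2.0520e+06 m^3


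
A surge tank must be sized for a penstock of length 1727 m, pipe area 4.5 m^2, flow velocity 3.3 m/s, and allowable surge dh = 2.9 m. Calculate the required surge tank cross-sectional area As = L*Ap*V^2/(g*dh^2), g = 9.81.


As = 1727 * 4.5 * 3.3^2 / (9.81 * 2.9^2) = 1025.8119 m^2


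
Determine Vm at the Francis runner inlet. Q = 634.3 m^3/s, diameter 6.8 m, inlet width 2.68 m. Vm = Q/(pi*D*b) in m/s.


Vm = 634.3 / (pi * 6.8 * 2.68) = 11.0790 m/s


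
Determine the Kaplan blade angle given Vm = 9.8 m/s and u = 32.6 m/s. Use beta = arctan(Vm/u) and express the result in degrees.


beta = arctan(9.8 / 32.6) = 16.7315 degrees


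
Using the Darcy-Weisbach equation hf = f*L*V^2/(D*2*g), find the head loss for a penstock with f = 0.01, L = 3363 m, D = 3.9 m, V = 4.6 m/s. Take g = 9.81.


hf = 0.01 * 3363 * 4.6^2 / (3.9 * 2 * 9.81) = 9.2999 m


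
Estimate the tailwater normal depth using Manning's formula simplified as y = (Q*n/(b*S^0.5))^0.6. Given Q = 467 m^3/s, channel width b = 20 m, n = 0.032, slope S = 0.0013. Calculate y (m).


y = (467 * 0.032 / (20 * 0.0013^0.5))^0.6 = 6.1642 m


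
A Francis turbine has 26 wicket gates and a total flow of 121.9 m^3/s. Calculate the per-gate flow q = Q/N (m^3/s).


q = 121.9 / 26 = 4.6885 m^3/s


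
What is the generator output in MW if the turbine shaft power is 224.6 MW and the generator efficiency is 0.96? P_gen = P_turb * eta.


P_gen = 224.6 * 0.96 = 215.6160 MW


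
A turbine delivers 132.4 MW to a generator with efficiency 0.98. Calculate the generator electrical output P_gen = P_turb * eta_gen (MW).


P_gen = 132.4 * 0.98 = 129.7520 MW


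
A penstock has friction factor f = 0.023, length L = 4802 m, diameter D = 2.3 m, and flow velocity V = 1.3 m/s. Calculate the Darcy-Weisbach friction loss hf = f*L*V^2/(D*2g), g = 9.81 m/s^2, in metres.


hf = 0.023 * 4802 * 1.3^2 / (2.3 * 2 * 9.81) = 4.1363 m


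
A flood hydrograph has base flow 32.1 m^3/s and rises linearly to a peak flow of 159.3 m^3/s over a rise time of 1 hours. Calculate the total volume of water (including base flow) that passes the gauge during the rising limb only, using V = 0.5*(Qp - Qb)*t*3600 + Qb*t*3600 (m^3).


V = 0.5*(159.3 - 32.1)*1*3600 + 32.1*1*3600 = 344520.0000 m^3


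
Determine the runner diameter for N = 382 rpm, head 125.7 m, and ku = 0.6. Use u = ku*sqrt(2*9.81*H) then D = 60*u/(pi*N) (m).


u = 0.6 * sqrt(2*9.81*125.7) = 29.7967 m/s
D = 60 * 29.7967 / (pi * 382) = 1.4897 m


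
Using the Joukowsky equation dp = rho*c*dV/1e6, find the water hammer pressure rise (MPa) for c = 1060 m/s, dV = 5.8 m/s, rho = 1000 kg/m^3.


dp = 1000 * 1060 * 5.8 / 1e6 = 6.1480 MPa


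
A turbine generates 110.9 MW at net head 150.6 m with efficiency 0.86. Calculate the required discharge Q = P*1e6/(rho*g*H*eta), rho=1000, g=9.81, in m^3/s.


Q = 110.9 * 1e6 / (1000 * 9.81 * 150.6 * 0.86) = 87.2849 m^3/s


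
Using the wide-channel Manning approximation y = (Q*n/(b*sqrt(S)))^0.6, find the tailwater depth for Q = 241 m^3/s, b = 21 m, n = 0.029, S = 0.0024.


y = (241 * 0.029 / (21 * 0.0024^0.5))^0.6 = 3.1569 m


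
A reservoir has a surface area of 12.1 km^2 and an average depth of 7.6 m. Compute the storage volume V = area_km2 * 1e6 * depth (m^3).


V = 12.1 * 1e6 * 7.6 = 9.1960e+07 m^3


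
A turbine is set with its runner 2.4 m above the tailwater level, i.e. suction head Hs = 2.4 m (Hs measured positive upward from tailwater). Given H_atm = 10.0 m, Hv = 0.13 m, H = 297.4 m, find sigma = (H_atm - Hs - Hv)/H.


sigma = (10.0 - 2.4 - 0.13) / 297.4 = 0.0251


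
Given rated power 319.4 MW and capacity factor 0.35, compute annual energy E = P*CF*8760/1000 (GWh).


E = 319.4 * 0.35 * 8760 / 1000 = 979.2804 GWh


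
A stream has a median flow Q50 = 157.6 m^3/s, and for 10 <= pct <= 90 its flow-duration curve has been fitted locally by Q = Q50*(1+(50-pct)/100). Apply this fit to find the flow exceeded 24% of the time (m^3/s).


Q = 157.6 * (1 + (50 - 24)/100) = 198.5760 m^3/s


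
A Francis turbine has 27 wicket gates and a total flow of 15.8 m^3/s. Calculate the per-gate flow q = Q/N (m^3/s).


q = 15.8 / 27 = 0.5852 m^3/s


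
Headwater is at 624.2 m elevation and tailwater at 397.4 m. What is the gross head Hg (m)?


Hg = 624.2 - 397.4 = 226.8000 m


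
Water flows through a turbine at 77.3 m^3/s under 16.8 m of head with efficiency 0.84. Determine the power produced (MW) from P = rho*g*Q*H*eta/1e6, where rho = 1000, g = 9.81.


P = 1000 * 9.81 * 77.3 * 16.8 * 0.84 / 1e6 = 10.7013 MW


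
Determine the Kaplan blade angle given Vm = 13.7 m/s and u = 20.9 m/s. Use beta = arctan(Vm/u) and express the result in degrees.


beta = arctan(13.7 / 20.9) = 33.2449 degrees


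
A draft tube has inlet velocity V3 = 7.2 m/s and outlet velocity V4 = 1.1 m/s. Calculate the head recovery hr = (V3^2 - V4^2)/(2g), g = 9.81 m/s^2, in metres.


hr = (7.2^2 - 1.1^2) / (2*9.81) = 2.5805 m


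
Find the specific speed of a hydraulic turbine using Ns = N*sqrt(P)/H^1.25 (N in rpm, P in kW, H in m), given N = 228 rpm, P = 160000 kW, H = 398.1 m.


Ns = 228 * 160000^0.5 / 398.1^1.25 = 51.2867


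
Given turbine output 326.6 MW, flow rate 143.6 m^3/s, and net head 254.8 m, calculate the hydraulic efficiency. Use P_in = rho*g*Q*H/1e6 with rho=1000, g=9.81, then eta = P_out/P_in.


P_in = 1000 * 9.81 * 143.6 * 254.8 / 1e6 = 358.9408 MW
eta = 326.6 / 358.9408 = 0.9099


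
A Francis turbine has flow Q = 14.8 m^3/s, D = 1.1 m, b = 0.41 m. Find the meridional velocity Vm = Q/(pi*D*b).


Vm = 14.8 / (pi * 1.1 * 0.41) = 10.4456 m/s


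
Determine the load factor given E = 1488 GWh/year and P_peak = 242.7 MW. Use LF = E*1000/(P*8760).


LF = 1488 * 1000 / (242.7 * 8760) = 0.6999


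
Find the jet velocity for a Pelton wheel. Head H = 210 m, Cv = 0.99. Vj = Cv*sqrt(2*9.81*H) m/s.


Vj = 0.99 * sqrt(2*9.81*210) = 63.5469 m/s


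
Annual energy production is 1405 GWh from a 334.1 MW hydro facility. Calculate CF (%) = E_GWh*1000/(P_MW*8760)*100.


CF = 1405 * 1000 / (334.1 * 8760) * 100 = 48.0060 %


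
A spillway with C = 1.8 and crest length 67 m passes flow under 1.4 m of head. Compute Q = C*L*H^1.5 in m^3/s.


Q = 1.8 * 67 * 1.4^1.5 = 199.7742 m^3/s


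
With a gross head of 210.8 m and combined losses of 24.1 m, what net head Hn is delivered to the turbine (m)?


Hn = 210.8 - 24.1 = 186.7000 m


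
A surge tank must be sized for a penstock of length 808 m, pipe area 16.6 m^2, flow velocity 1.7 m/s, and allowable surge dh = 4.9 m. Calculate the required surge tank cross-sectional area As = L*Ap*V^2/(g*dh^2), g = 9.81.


As = 808 * 16.6 * 1.7^2 / (9.81 * 4.9^2) = 164.5721 m^2


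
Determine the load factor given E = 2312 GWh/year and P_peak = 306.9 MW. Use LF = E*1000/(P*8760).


LF = 2312 * 1000 / (306.9 * 8760) = 0.8600


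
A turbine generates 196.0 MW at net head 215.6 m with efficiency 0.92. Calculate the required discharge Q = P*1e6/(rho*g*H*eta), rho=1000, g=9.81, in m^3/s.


Q = 196.0 * 1e6 / (1000 * 9.81 * 215.6 * 0.92) = 100.7281 m^3/s


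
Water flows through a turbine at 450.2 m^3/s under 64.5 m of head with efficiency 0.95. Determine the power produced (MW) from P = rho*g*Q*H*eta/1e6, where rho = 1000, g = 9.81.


P = 1000 * 9.81 * 450.2 * 64.5 * 0.95 / 1e6 = 270.6187 MW


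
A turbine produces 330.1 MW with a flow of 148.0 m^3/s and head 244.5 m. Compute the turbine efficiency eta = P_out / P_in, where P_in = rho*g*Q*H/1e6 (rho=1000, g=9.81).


P_in = 1000 * 9.81 * 148.0 * 244.5 / 1e6 = 354.9847 MW
eta = 330.1 / 354.9847 = 0.9299


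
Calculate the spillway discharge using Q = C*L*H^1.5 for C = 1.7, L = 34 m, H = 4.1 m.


Q = 1.7 * 34 * 4.1^1.5 = 479.8479 m^3/s


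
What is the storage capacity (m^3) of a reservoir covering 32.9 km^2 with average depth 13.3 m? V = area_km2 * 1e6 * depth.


V = 32.9 * 1e6 * 13.3 = 4.3757e+08 m^3


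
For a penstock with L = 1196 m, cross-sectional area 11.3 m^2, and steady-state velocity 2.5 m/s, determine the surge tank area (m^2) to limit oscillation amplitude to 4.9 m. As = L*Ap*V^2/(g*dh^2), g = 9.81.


As = 1196 * 11.3 * 2.5^2 / (9.81 * 4.9^2) = 358.6150 m^2


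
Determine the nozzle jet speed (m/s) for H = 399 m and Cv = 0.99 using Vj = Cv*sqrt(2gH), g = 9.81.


Vj = 0.99 * sqrt(2*9.81*399) = 87.5934 m/s


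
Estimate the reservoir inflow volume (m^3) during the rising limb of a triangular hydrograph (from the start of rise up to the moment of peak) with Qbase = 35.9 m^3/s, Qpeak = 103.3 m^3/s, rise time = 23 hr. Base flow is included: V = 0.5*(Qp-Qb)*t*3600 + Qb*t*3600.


V = 0.5*(103.3 - 35.9)*23*3600 + 35.9*23*3600 = 5.7629e+06 m^3


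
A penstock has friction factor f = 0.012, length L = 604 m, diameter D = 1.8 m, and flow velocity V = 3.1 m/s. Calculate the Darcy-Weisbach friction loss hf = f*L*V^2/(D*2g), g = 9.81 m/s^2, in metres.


hf = 0.012 * 604 * 3.1^2 / (1.8 * 2 * 9.81) = 1.9723 m


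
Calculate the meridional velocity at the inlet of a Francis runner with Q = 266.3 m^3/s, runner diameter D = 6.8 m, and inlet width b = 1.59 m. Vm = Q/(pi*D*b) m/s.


Vm = 266.3 / (pi * 6.8 * 1.59) = 7.8400 m/s


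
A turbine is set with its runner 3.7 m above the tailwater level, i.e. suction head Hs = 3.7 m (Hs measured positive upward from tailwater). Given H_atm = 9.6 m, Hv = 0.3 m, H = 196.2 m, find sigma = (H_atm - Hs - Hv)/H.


sigma = (9.6 - 3.7 - 0.3) / 196.2 = 0.0285


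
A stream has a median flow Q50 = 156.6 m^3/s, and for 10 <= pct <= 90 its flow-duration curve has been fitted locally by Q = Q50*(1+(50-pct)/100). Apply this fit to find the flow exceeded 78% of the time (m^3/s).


Q = 156.6 * (1 + (50 - 78)/100) = 112.7520 m^3/s


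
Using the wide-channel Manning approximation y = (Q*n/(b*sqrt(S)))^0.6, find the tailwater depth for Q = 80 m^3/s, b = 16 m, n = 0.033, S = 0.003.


y = (80 * 0.033 / (16 * 0.003^0.5))^0.6 = 1.9380 m


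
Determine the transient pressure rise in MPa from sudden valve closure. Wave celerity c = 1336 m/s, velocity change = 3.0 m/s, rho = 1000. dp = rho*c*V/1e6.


dp = 1000 * 1336 * 3.0 / 1e6 = 4.0080 MPa


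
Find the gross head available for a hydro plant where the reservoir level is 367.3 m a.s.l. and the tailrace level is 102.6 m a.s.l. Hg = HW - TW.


Hg = 367.3 - 102.6 = 264.7000 m


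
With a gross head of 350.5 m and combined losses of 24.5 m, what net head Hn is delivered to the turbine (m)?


Hn = 350.5 - 24.5 = 326.0000 m


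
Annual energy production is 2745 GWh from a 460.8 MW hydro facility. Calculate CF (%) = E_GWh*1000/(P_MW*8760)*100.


CF = 2745 * 1000 / (460.8 * 8760) * 100 = 68.0026 %


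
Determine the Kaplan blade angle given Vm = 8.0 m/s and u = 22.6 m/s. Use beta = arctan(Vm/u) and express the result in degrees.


beta = arctan(8.0 / 22.6) = 19.4931 degrees


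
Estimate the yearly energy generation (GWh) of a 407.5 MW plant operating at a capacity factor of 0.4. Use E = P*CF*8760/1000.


E = 407.5 * 0.4 * 8760 / 1000 = 1427.8800 GWh


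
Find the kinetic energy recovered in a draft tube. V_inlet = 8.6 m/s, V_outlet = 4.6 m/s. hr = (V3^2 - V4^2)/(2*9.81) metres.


hr = (8.6^2 - 4.6^2) / (2*9.81) = 2.6911 m


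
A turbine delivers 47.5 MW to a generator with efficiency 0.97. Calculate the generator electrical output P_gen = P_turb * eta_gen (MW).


P_gen = 47.5 * 0.97 = 46.0750 MW


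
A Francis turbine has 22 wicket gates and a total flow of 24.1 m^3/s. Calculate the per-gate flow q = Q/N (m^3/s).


q = 24.1 / 22 = 1.0955 m^3/s


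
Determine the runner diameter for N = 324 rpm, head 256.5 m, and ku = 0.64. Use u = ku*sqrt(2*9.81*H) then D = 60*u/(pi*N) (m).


u = 0.64 * sqrt(2*9.81*256.5) = 45.4018 m/s
D = 60 * 45.4018 / (pi * 324) = 2.6763 m


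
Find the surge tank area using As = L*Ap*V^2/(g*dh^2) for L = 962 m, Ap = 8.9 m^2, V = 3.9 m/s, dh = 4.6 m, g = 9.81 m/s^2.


As = 962 * 8.9 * 3.9^2 / (9.81 * 4.6^2) = 627.3496 m^2


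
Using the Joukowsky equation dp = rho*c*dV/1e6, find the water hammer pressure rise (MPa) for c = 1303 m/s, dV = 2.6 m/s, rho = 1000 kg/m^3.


dp = 1000 * 1303 * 2.6 / 1e6 = 3.3878 MPa


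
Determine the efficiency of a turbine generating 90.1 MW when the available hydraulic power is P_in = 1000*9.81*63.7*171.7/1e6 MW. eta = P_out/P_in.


P_in = 1000 * 9.81 * 63.7 * 171.7 / 1e6 = 107.2948 MW
eta = 90.1 / 107.2948 = 0.8397


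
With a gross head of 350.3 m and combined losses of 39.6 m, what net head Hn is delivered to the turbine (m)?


Hn = 350.3 - 39.6 = 310.7000 m


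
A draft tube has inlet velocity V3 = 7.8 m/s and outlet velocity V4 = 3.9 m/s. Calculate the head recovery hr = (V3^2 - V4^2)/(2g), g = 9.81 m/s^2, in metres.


hr = (7.8^2 - 3.9^2) / (2*9.81) = 2.3257 m


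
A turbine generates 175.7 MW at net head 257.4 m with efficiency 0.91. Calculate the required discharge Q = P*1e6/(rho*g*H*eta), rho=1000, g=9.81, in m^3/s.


Q = 175.7 * 1e6 / (1000 * 9.81 * 257.4 * 0.91) = 76.4633 m^3/s


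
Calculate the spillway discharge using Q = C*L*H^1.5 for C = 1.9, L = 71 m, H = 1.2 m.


Q = 1.9 * 71 * 1.2^1.5 = 177.3307 m^3/s


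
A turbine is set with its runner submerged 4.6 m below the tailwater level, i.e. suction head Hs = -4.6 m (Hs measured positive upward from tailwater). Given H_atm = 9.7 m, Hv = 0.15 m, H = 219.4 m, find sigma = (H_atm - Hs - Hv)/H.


sigma = (9.7 - (-4.6) - 0.15) / 219.4 = 0.0645


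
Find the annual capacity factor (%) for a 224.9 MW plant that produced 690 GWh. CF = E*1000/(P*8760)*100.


CF = 690 * 1000 / (224.9 * 8760) * 100 = 35.0232 %


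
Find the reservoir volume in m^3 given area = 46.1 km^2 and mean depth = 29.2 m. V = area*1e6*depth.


V = 46.1 * 1e6 * 29.2 = 1.3461e+09 m^3


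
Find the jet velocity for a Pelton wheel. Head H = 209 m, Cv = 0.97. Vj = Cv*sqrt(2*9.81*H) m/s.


Vj = 0.97 * sqrt(2*9.81*209) = 62.1147 m/s


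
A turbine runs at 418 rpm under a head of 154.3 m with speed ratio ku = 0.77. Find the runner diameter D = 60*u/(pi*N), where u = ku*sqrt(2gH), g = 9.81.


u = 0.77 * sqrt(2*9.81*154.3) = 42.3666 m/s
D = 60 * 42.3666 / (pi * 418) = 1.9357 m


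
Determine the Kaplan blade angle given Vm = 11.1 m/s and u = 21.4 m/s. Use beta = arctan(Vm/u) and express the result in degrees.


beta = arctan(11.1 / 21.4) = 27.4154 degrees


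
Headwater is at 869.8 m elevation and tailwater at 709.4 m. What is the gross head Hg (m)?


Hg = 869.8 - 709.4 = 160.4000 m


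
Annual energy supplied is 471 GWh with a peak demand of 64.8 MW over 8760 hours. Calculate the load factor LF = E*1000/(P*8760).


LF = 471 * 1000 / (64.8 * 8760) = 0.8297


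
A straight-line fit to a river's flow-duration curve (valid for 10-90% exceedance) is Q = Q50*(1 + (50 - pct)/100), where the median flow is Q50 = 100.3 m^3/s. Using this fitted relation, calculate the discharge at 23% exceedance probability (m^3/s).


Q = 100.3 * (1 + (50 - 23)/100) = 127.3810 m^3/s


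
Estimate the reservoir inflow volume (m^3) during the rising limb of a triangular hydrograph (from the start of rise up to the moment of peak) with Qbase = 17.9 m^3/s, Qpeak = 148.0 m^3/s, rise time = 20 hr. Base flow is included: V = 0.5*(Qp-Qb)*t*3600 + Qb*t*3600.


V = 0.5*(148.0 - 17.9)*20*3600 + 17.9*20*3600 = 5.9724e+06 m^3


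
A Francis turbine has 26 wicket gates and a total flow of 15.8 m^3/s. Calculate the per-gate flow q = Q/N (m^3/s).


q = 15.8 / 26 = 0.6077 m^3/s


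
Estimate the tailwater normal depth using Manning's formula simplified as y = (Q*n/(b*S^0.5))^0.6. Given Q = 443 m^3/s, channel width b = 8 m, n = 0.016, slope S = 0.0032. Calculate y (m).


y = (443 * 0.016 / (8 * 0.0032^0.5))^0.6 = 5.2109 m


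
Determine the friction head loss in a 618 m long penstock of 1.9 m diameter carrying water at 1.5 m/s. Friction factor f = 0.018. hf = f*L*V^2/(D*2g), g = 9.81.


hf = 0.018 * 618 * 1.5^2 / (1.9 * 2 * 9.81) = 0.6714 m


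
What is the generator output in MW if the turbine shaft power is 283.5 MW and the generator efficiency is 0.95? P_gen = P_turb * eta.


P_gen = 283.5 * 0.95 = 269.3250 MW


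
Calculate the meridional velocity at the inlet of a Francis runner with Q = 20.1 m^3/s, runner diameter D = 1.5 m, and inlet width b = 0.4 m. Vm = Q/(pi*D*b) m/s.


Vm = 20.1 / (pi * 1.5 * 0.4) = 10.6634 m/s


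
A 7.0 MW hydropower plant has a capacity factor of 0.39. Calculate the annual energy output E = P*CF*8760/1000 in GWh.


E = 7.0 * 0.39 * 8760 / 1000 = 23.9148 GWh


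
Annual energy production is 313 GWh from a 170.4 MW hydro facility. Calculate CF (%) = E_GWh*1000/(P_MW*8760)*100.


CF = 313 * 1000 / (170.4 * 8760) * 100 = 20.9687 %


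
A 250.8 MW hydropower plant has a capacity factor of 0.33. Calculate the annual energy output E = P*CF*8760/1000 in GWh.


E = 250.8 * 0.33 * 8760 / 1000 = 725.0126 GWh


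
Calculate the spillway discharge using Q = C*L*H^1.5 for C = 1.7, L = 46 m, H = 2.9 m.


Q = 1.7 * 46 * 2.9^1.5 = 386.1924 m^3/s


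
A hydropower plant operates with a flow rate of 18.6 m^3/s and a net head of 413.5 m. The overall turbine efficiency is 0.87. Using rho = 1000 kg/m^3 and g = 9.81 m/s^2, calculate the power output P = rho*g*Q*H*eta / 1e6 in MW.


P = 1000 * 9.81 * 18.6 * 413.5 * 0.87 / 1e6 = 65.6412 MW


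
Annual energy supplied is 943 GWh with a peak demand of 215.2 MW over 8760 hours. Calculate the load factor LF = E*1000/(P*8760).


LF = 943 * 1000 / (215.2 * 8760) = 0.5002


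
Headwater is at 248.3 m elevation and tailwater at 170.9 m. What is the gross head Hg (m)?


Hg = 248.3 - 170.9 = 77.4000 m


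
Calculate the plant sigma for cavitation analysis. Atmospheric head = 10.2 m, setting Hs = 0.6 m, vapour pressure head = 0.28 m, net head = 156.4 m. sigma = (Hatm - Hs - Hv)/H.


sigma = (10.2 - 0.6 - 0.28) / 156.4 = 0.0596


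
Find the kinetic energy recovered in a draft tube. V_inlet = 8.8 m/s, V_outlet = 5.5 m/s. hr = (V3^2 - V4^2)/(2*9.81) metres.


hr = (8.8^2 - 5.5^2) / (2*9.81) = 2.4052 m


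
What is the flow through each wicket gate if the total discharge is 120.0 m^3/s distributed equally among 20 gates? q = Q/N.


q = 120.0 / 20 = 6.0000 m^3/s


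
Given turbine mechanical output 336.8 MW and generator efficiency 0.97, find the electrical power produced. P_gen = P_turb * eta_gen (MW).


P_gen = 336.8 * 0.97 = 326.6960 MW


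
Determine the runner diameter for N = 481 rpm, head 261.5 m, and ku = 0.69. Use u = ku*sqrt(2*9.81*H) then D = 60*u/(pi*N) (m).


u = 0.69 * sqrt(2*9.81*261.5) = 49.4236 m/s
D = 60 * 49.4236 / (pi * 481) = 1.9624 m


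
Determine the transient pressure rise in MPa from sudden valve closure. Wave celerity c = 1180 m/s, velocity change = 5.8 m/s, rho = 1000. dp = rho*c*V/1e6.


dp = 1000 * 1180 * 5.8 / 1e6 = 6.8440 MPa


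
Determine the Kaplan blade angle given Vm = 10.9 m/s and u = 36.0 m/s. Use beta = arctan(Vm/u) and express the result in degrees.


beta = arctan(10.9 / 36.0) = 16.8451 degrees


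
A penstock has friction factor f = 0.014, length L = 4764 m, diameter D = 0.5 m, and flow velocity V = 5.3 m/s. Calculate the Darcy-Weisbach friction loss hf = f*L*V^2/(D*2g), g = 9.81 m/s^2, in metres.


hf = 0.014 * 4764 * 5.3^2 / (0.5 * 2 * 9.81) = 190.9776 m


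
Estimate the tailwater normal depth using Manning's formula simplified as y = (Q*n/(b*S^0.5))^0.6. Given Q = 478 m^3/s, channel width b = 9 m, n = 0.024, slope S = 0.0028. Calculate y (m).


y = (478 * 0.024 / (9 * 0.0028^0.5))^0.6 = 6.7467 m


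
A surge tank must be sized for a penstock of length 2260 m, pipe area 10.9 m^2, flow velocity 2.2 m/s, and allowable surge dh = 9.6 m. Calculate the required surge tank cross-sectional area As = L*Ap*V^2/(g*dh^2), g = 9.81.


As = 2260 * 10.9 * 2.2^2 / (9.81 * 9.6^2) = 131.8769 m^2


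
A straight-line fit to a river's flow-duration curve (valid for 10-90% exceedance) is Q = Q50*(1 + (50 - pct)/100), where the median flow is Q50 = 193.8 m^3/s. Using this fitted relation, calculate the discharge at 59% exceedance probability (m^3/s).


Q = 193.8 * (1 + (50 - 59)/100) = 176.3580 m^3/s


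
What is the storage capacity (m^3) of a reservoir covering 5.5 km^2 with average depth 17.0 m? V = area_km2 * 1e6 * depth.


V = 5.5 * 1e6 * 17.0 = 9.3500e+07 m^3


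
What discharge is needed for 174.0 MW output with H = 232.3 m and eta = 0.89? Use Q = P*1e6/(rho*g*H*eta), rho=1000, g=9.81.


Q = 174.0 * 1e6 / (1000 * 9.81 * 232.3 * 0.89) = 85.7909 m^3/s


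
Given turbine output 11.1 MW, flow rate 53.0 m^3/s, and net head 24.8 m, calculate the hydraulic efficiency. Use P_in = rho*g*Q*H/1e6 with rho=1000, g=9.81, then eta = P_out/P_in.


P_in = 1000 * 9.81 * 53.0 * 24.8 / 1e6 = 12.8943 MW
eta = 11.1 / 12.8943 = 0.8608


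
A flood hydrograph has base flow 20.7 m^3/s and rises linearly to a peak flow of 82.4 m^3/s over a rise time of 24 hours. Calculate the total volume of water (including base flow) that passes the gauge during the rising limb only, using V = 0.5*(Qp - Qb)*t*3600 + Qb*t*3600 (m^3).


V = 0.5*(82.4 - 20.7)*24*3600 + 20.7*24*3600 = 4.4539e+06 m^3


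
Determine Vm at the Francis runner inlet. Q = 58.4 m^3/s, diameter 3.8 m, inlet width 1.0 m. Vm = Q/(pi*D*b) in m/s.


Vm = 58.4 / (pi * 3.8 * 1.0) = 4.8919 m/s


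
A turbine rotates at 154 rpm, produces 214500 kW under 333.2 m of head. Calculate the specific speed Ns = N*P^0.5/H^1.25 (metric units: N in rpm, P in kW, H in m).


Ns = 154 * 214500^0.5 / 333.2^1.25 = 50.1018


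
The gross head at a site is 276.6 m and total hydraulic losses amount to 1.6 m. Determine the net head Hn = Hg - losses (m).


Hn = 276.6 - 1.6 = 275.0000 m


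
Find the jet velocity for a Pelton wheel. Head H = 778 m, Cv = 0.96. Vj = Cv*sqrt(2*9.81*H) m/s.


Vj = 0.96 * sqrt(2*9.81*778) = 118.6071 m/s


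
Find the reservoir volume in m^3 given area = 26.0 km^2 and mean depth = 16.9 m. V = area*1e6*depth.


V = 26.0 * 1e6 * 16.9 = 4.3940e+08 m^3


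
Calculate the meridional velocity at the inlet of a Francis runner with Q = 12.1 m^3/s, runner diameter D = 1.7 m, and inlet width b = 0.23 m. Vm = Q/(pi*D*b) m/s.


Vm = 12.1 / (pi * 1.7 * 0.23) = 9.8505 m/s


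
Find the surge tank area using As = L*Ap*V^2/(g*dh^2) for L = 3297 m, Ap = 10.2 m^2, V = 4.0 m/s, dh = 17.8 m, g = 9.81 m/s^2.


As = 3297 * 10.2 * 4.0^2 / (9.81 * 17.8^2) = 173.1132 m^2


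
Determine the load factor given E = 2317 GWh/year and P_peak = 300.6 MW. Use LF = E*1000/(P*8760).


LF = 2317 * 1000 / (300.6 * 8760) = 0.8799


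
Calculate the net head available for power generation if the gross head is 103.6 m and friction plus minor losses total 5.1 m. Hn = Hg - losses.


Hn = 103.6 - 5.1 = 98.5000 m


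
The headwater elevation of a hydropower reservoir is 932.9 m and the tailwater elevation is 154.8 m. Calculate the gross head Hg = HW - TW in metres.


Hg = 932.9 - 154.8 = 778.1000 m


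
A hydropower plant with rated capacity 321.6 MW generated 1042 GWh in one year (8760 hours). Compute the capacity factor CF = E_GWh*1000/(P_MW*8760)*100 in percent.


CF = 1042 * 1000 / (321.6 * 8760) * 100 = 36.9869 %


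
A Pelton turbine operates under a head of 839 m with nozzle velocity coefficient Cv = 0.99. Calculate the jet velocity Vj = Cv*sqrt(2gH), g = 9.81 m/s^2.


Vj = 0.99 * sqrt(2*9.81*839) = 127.0181 m/s


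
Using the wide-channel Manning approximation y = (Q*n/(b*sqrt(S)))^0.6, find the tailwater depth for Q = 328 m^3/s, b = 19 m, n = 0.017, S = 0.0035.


y = (328 * 0.017 / (19 * 0.0035^0.5))^0.6 = 2.6141 m


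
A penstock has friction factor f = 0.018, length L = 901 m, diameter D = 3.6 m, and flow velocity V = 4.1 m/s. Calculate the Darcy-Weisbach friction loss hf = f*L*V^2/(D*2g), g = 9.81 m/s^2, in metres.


hf = 0.018 * 901 * 4.1^2 / (3.6 * 2 * 9.81) = 3.8598 m


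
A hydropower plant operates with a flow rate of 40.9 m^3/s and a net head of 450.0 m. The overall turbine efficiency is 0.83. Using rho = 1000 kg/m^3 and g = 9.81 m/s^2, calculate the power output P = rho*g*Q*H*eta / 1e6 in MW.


P = 1000 * 9.81 * 40.9 * 450.0 * 0.83 / 1e6 = 149.8590 MW


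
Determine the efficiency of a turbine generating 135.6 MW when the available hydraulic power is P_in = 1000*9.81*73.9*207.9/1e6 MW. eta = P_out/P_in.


P_in = 1000 * 9.81 * 73.9 * 207.9 / 1e6 = 150.7190 MW
eta = 135.6 / 150.7190 = 0.8997


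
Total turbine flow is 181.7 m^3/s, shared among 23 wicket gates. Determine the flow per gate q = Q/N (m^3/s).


q = 181.7 / 23 = 7.9000 m^3/s


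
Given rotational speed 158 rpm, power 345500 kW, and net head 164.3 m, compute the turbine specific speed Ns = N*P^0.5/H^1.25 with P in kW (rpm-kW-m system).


Ns = 158 * 345500^0.5 / 164.3^1.25 = 157.8826


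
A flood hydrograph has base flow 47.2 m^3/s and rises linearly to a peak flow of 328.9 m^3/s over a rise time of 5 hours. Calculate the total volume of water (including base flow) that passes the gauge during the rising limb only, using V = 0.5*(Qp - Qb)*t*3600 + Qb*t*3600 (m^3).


V = 0.5*(328.9 - 47.2)*5*3600 + 47.2*5*3600 = 3.3849e+06 m^3


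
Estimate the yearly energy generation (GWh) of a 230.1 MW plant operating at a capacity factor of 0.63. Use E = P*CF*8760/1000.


E = 230.1 * 0.63 * 8760 / 1000 = 1269.8759 GWh


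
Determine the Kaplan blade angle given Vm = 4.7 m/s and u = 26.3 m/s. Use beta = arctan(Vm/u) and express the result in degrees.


beta = arctan(4.7 / 26.3) = 10.1322 degrees


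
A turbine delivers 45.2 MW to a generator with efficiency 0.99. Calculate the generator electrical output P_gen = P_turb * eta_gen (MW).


P_gen = 45.2 * 0.99 = 44.7480 MW


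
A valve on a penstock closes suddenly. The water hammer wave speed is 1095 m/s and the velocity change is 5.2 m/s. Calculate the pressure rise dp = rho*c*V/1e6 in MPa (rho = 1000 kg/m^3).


dp = 1000 * 1095 * 5.2 / 1e6 = 5.6940 MPa


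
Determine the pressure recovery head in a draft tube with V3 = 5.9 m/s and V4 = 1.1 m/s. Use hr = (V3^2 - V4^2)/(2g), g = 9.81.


hr = (5.9^2 - 1.1^2) / (2*9.81) = 1.7125 m


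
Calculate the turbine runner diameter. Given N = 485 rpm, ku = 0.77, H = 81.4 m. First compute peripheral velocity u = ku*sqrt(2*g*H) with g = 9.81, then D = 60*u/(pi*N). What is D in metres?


u = 0.77 * sqrt(2*9.81*81.4) = 30.7718 m/s
D = 60 * 30.7718 / (pi * 485) = 1.2117 m


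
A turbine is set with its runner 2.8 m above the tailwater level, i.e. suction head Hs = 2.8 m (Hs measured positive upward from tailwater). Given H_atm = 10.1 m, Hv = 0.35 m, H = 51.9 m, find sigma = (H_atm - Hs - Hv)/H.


sigma = (10.1 - 2.8 - 0.35) / 51.9 = 0.1339


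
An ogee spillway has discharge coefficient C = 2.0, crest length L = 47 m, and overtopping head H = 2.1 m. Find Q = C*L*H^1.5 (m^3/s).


Q = 2.0 * 47 * 2.1^1.5 = 286.0598 m^3/s


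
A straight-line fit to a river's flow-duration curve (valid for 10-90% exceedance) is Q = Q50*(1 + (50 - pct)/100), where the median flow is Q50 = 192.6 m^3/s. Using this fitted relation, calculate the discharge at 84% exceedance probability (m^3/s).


Q = 192.6 * (1 + (50 - 84)/100) = 127.1160 m^3/s


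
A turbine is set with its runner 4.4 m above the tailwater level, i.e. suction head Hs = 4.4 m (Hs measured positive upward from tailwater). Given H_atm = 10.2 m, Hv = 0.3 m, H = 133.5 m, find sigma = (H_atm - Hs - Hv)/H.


sigma = (10.2 - 4.4 - 0.3) / 133.5 = 0.0412


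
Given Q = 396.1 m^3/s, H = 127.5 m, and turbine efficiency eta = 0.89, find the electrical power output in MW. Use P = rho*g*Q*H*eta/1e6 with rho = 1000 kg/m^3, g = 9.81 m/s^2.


P = 1000 * 9.81 * 396.1 * 127.5 * 0.89 / 1e6 = 440.9345 MW


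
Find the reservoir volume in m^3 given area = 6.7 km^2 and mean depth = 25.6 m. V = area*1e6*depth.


V = 6.7 * 1e6 * 25.6 = 1.7152e+08 m^3


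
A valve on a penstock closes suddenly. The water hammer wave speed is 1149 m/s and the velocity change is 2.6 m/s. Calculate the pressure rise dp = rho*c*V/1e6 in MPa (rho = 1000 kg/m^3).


dp = 1000 * 1149 * 2.6 / 1e6 = 2.9874 MPa


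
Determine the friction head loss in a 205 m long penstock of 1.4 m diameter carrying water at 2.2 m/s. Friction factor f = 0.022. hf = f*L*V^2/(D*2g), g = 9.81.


hf = 0.022 * 205 * 2.2^2 / (1.4 * 2 * 9.81) = 0.7947 m


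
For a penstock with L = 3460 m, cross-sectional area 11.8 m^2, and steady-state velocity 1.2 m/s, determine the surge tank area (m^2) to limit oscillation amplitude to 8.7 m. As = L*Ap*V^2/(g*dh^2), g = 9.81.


As = 3460 * 11.8 * 1.2^2 / (9.81 * 8.7^2) = 79.1796 m^2


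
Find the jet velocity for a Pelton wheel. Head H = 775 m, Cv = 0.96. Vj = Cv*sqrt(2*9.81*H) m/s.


Vj = 0.96 * sqrt(2*9.81*775) = 118.3782 m/s


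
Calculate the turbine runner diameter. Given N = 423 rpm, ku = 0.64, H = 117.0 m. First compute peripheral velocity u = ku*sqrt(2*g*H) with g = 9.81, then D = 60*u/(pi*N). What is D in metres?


u = 0.64 * sqrt(2*9.81*117.0) = 30.6635 m/s
D = 60 * 30.6635 / (pi * 423) = 1.3845 m


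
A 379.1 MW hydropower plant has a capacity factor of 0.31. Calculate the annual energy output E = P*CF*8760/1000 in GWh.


E = 379.1 * 0.31 * 8760 / 1000 = 1029.4840 GWh


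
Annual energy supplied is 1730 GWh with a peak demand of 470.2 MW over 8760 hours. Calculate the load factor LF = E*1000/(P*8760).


LF = 1730 * 1000 / (470.2 * 8760) = 0.4200


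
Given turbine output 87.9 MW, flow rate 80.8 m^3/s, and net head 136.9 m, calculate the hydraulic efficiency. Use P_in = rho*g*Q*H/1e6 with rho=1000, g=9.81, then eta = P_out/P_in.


P_in = 1000 * 9.81 * 80.8 * 136.9 / 1e6 = 108.5135 MW
eta = 87.9 / 108.5135 = 0.8100


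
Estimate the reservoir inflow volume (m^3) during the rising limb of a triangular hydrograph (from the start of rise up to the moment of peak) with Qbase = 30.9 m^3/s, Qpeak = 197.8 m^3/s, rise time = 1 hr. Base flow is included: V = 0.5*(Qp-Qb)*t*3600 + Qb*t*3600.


V = 0.5*(197.8 - 30.9)*1*3600 + 30.9*1*3600 = 411660.0000 m^3


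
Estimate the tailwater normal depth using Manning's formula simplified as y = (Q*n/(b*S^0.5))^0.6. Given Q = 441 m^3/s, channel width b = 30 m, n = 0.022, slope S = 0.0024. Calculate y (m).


y = (441 * 0.022 / (30 * 0.0024^0.5))^0.6 = 3.1030 m


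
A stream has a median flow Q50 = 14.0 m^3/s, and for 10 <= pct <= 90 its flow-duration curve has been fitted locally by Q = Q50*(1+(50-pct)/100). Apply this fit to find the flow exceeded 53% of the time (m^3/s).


Q = 14.0 * (1 + (50 - 53)/100) = 13.5800 m^3/s


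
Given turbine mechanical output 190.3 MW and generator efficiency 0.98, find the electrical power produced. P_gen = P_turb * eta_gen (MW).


P_gen = 190.3 * 0.98 = 186.4940 MW


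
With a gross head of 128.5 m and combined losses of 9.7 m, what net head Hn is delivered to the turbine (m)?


Hn = 128.5 - 9.7 = 118.8000 m


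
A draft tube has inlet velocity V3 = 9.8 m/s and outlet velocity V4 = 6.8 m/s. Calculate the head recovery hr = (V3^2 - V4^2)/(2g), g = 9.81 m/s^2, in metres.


hr = (9.8^2 - 6.8^2) / (2*9.81) = 2.5382 m


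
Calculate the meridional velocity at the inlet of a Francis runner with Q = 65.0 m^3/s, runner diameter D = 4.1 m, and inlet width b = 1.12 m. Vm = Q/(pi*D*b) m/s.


Vm = 65.0 / (pi * 4.1 * 1.12) = 4.5057 m/s


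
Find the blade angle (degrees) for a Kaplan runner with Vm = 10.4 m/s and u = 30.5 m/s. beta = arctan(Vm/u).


beta = arctan(10.4 / 30.5) = 18.8285 degrees


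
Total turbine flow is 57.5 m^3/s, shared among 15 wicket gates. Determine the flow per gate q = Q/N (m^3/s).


q = 57.5 / 15 = 3.8333 m^3/s


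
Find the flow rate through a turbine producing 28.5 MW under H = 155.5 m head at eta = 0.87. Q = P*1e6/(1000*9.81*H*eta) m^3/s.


Q = 28.5 * 1e6 / (1000 * 9.81 * 155.5 * 0.87) = 21.4747 m^3/s


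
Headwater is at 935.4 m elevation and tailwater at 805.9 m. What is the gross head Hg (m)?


Hg = 935.4 - 805.9 = 129.5000 m


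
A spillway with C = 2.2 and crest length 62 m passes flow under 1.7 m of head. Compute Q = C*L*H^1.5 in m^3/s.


Q = 2.2 * 62 * 1.7^1.5 = 302.3345 m^3/s


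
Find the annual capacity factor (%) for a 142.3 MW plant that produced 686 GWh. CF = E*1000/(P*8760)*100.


CF = 686 * 1000 / (142.3 * 8760) * 100 = 55.0320 %


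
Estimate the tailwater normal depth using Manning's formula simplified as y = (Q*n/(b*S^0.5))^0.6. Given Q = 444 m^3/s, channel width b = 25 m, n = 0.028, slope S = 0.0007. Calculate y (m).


y = (444 * 0.028 / (25 * 0.0007^0.5))^0.6 = 5.8134 m


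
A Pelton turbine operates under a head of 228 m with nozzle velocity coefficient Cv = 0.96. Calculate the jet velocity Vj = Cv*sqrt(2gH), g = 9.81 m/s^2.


Vj = 0.96 * sqrt(2*9.81*228) = 64.2079 m/s


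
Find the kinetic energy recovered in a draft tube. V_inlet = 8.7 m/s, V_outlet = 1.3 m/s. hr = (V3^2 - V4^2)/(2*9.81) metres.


hr = (8.7^2 - 1.3^2) / (2*9.81) = 3.7717 m


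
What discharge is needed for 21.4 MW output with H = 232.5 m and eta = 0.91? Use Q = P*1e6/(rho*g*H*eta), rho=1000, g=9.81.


Q = 21.4 * 1e6 / (1000 * 9.81 * 232.5 * 0.91) = 10.3105 m^3/s


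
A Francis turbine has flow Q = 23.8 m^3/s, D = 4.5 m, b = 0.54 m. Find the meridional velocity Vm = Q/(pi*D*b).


Vm = 23.8 / (pi * 4.5 * 0.54) = 3.1176 m/s


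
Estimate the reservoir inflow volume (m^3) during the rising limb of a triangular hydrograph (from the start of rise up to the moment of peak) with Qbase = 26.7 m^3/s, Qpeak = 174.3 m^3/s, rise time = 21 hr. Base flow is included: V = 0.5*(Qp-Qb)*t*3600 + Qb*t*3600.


V = 0.5*(174.3 - 26.7)*21*3600 + 26.7*21*3600 = 7.5978e+06 m^3


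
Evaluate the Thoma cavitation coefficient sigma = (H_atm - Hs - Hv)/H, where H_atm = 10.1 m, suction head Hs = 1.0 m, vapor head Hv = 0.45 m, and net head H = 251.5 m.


sigma = (10.1 - 1.0 - 0.45) / 251.5 = 0.0344


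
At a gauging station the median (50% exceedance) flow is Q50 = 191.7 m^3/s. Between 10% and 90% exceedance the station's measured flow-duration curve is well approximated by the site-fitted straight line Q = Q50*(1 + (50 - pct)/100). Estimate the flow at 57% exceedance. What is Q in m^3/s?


Q = 191.7 * (1 + (50 - 57)/100) = 178.2810 m^3/s


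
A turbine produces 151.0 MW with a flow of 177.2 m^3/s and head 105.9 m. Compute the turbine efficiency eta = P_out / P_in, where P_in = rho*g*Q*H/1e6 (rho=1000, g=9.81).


P_in = 1000 * 9.81 * 177.2 * 105.9 / 1e6 = 184.0894 MW
eta = 151.0 / 184.0894 = 0.8203


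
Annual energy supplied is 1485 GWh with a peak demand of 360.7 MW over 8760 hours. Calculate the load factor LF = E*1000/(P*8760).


LF = 1485 * 1000 / (360.7 * 8760) = 0.4700


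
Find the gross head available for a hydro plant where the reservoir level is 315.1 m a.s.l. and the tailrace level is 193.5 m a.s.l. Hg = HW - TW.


Hg = 315.1 - 193.5 = 121.6000 m


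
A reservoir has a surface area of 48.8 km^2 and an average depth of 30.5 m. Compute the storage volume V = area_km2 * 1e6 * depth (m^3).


V = 48.8 * 1e6 * 30.5 = 1.4884e+09 m^3


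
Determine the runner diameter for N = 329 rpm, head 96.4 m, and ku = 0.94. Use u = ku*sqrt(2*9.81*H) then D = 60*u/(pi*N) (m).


u = 0.94 * sqrt(2*9.81*96.4) = 40.8805 m/s
D = 60 * 40.8805 / (pi * 329) = 2.3731 m


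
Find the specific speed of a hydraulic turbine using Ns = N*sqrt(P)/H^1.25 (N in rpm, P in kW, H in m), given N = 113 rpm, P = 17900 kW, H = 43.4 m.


Ns = 113 * 17900^0.5 / 43.4^1.25 = 135.7197


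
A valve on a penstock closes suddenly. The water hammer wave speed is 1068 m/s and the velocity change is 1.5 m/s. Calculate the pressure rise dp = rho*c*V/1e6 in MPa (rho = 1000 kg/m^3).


dp = 1000 * 1068 * 1.5 / 1e6 = 1.6020 MPa


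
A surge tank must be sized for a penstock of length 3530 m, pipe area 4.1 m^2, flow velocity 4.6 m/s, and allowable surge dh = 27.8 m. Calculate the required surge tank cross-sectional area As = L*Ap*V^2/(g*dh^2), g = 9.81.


As = 3530 * 4.1 * 4.6^2 / (9.81 * 27.8^2) = 40.3939 m^2


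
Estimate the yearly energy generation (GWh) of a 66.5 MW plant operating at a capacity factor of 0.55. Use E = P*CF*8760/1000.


E = 66.5 * 0.55 * 8760 / 1000 = 320.3970 GWh


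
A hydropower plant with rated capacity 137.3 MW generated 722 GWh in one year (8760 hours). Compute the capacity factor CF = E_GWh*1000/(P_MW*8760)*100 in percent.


CF = 722 * 1000 / (137.3 * 8760) * 100 = 60.0292 %


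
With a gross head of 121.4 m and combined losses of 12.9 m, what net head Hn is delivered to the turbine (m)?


Hn = 121.4 - 12.9 = 108.5000 m


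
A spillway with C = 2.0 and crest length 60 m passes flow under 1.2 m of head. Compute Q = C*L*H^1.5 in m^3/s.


Q = 2.0 * 60 * 1.2^1.5 = 157.7441 m^3/s


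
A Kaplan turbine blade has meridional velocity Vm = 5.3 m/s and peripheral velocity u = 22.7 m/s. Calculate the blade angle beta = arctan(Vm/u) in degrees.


beta = arctan(5.3 / 22.7) = 13.1420 degrees


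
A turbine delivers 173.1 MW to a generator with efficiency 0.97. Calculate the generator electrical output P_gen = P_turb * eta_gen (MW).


P_gen = 173.1 * 0.97 = 167.9070 MW


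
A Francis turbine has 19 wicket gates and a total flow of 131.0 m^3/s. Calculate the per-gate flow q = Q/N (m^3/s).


q = 131.0 / 19 = 6.8947 m^3/s


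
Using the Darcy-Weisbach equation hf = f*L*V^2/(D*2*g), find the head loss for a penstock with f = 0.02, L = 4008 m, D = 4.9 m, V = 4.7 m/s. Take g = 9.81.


hf = 0.02 * 4008 * 4.7^2 / (4.9 * 2 * 9.81) = 18.4187 m


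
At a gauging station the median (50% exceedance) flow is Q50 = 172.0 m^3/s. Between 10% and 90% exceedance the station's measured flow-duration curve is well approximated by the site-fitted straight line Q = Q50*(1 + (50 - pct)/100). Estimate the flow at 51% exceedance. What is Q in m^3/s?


Q = 172.0 * (1 + (50 - 51)/100) = 170.2800 m^3/s
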